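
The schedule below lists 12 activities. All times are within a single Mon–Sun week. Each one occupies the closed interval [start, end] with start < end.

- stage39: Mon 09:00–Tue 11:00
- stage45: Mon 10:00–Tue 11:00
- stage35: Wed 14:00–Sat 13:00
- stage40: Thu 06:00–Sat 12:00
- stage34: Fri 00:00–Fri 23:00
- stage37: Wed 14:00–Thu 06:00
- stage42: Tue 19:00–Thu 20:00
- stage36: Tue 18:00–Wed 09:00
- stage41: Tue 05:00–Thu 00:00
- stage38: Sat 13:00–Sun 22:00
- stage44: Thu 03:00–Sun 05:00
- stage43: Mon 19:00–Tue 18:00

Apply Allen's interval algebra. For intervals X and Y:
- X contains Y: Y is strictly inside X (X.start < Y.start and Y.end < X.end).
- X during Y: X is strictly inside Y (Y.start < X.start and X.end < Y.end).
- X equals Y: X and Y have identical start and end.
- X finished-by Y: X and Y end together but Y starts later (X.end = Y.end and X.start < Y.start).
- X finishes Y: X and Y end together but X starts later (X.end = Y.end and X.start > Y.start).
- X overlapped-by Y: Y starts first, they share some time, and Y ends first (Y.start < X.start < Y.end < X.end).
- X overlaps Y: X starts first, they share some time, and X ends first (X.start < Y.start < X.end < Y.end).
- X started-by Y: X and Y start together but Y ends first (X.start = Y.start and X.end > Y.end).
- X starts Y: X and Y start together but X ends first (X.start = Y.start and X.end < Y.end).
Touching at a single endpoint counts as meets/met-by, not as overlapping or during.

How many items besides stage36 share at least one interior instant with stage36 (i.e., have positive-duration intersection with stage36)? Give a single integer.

2

Target stage36 = [Tue 18:00, Wed 09:00].
stage34 [Fri 00:00, Fri 23:00] → after → no.
stage35 [Wed 14:00, Sat 13:00] → after → no.
stage37 [Wed 14:00, Thu 06:00] → after → no.
stage38 [Sat 13:00, Sun 22:00] → after → no.
stage39 [Mon 09:00, Tue 11:00] → before → no.
stage40 [Thu 06:00, Sat 12:00] → after → no.
stage41 [Tue 05:00, Thu 00:00] → contains → counts.
stage42 [Tue 19:00, Thu 20:00] → overlapped-by → counts.
stage43 [Mon 19:00, Tue 18:00] → meets → no.
stage44 [Thu 03:00, Sun 05:00] → after → no.
stage45 [Mon 10:00, Tue 11:00] → before → no.
Total: 2.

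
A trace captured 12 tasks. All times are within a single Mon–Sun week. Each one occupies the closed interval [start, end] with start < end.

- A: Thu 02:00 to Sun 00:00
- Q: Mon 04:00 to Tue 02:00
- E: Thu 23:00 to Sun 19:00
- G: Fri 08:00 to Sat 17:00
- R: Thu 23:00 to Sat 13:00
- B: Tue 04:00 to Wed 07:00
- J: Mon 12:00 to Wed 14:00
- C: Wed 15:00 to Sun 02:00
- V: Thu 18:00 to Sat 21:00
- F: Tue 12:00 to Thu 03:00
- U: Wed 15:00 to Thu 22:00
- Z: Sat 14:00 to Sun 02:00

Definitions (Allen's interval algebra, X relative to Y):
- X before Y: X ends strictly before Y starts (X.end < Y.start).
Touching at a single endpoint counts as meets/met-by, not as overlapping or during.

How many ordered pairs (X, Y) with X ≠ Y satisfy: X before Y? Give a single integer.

Checking all 132 ordered pairs for relation 'before'; matching pairs in alphabetical order:
(B, A): B before A ✓
(B, C): B before C ✓
(B, E): B before E ✓
(B, G): B before G ✓
(B, R): B before R ✓
(B, U): B before U ✓
(B, V): B before V ✓
(B, Z): B before Z ✓
(F, E): F before E ✓
(F, G): F before G ✓
(F, R): F before R ✓
(F, V): F before V ✓
(F, Z): F before Z ✓
(J, A): J before A ✓
(J, C): J before C ✓
(J, E): J before E ✓
(J, G): J before G ✓
(J, R): J before R ✓
(J, U): J before U ✓
(J, V): J before V ✓
(J, Z): J before Z ✓
(Q, A): Q before A ✓
(Q, B): Q before B ✓
(Q, C): Q before C ✓
... plus 12 further pairs not listed.
Count: 36.

36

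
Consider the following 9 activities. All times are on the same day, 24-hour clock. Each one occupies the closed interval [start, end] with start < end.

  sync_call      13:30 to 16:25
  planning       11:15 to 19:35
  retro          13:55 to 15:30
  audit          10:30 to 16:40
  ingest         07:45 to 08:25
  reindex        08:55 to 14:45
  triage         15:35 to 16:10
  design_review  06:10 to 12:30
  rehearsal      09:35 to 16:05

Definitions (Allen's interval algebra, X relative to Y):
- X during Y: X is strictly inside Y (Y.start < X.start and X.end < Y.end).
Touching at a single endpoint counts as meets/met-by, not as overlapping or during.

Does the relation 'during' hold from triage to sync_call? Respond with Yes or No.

triage = [15:35, 16:10], sync_call = [13:30, 16:25].
Actual relation of triage to sync_call: during.
Asked whether 'during' holds → Yes.

Yes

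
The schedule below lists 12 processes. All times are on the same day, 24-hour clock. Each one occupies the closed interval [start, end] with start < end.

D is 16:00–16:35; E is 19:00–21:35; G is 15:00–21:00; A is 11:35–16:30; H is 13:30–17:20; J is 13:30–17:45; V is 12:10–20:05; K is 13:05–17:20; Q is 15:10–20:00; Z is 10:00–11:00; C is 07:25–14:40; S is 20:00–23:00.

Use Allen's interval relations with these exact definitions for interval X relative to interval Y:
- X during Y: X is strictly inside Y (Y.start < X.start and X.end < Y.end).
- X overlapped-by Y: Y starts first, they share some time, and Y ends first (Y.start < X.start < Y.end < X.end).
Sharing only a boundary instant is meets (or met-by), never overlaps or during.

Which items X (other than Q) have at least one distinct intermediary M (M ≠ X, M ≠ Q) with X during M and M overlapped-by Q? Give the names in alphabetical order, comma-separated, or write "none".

Target Q = [15:10, 20:00].
Intermediaries M with M overlapped-by Q: E.
Via E — items with X during E: none.
Union: none.

none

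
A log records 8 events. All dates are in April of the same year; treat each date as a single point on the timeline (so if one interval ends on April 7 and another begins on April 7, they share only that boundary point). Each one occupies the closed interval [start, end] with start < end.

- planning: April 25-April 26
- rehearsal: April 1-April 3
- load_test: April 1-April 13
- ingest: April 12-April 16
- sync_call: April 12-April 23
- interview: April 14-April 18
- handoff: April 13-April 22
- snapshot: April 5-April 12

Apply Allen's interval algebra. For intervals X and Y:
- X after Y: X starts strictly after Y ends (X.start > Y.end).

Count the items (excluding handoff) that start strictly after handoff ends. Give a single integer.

Target handoff = [April 13, April 22].
ingest [April 12, April 16] → overlaps → no.
interview [April 14, April 18] → during → no.
load_test [April 1, April 13] → meets → no.
planning [April 25, April 26] → after → counts.
rehearsal [April 1, April 3] → before → no.
snapshot [April 5, April 12] → before → no.
sync_call [April 12, April 23] → contains → no.
Total: 1.

1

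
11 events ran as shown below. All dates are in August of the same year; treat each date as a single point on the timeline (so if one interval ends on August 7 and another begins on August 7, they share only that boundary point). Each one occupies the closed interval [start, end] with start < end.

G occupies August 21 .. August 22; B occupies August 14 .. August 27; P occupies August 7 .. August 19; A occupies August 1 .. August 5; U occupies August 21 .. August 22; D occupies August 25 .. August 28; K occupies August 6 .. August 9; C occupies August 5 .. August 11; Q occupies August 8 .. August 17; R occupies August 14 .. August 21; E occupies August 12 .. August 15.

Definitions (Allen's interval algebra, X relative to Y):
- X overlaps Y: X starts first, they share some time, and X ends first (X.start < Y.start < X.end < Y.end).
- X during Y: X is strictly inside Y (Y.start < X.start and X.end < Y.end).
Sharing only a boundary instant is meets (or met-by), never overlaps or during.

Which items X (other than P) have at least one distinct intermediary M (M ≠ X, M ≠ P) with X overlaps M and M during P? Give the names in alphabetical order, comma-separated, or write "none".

Target P = [August 7, August 19].
Intermediaries M with M during P: E, Q.
Via E — items with X overlaps E: none.
Via Q — items with X overlaps Q: C, K.
Union: C, K.

C, K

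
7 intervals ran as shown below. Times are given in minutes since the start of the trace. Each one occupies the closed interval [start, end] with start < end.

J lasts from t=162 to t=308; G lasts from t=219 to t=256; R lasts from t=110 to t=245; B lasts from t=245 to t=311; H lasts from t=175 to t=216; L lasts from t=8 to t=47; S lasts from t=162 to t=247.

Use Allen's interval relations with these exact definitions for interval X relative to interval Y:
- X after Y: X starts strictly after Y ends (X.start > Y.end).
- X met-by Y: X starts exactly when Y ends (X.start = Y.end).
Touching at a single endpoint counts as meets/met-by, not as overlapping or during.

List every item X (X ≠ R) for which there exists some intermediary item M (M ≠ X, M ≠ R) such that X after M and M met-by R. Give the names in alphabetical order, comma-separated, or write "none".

none

Target R = [t=110, t=245].
Intermediaries M with M met-by R: B.
Via B — items with X after B: none.
Union: none.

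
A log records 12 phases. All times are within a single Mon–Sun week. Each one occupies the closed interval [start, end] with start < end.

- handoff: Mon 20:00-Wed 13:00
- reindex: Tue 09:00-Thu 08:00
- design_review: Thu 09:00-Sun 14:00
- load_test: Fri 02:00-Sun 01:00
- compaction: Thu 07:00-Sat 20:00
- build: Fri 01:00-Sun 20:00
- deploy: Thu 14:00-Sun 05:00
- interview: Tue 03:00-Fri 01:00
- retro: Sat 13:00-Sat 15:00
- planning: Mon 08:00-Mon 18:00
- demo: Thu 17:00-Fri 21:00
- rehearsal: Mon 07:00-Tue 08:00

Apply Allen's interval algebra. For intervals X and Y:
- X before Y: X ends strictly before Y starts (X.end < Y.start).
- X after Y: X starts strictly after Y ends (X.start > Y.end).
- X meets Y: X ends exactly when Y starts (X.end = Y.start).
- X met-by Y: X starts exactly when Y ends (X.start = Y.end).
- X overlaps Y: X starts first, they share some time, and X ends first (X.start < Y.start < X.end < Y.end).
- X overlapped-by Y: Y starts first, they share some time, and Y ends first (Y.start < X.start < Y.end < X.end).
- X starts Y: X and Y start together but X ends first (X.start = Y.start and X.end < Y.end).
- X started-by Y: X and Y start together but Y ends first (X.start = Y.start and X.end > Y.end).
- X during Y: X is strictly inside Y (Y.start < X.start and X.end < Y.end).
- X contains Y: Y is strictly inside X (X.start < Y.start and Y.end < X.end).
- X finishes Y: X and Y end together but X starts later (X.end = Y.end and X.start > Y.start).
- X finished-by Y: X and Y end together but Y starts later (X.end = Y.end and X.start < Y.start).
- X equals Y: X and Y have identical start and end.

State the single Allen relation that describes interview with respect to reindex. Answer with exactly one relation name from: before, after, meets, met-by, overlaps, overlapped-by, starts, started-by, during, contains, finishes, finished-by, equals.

contains

interview = [Tue 03:00, Fri 01:00]; reindex = [Tue 09:00, Thu 08:00].
Compare endpoints: interview.start < reindex.start, interview.start < reindex.end, interview.end > reindex.start, interview.end > reindex.end.
That pattern is 'contains'.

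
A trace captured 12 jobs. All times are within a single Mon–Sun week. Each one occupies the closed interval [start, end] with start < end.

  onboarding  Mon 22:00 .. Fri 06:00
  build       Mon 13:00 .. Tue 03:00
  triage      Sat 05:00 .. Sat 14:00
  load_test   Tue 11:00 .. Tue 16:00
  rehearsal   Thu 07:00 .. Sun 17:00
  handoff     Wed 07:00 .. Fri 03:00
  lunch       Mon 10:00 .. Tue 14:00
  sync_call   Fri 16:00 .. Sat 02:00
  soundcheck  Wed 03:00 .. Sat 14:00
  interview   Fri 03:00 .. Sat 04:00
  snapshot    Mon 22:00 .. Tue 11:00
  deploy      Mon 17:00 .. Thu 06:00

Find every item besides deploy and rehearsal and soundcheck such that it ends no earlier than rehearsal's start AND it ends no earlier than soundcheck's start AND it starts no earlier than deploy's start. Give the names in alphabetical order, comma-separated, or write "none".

Conditions: its end is no earlier than rehearsal's start (X.end >= Thu 07:00) AND its end is no earlier than soundcheck's start (X.end >= Wed 03:00) AND its start is no earlier than deploy's start (X.start >= Mon 17:00).
build: end Tue 03:00 >= Thu 07:00? ✗; end Tue 03:00 >= Wed 03:00? ✗; start Mon 13:00 >= Mon 17:00? ✗ → no.
handoff: end Fri 03:00 >= Thu 07:00? ✓; end Fri 03:00 >= Wed 03:00? ✓; start Wed 07:00 >= Mon 17:00? ✓ → yes.
interview: end Sat 04:00 >= Thu 07:00? ✓; end Sat 04:00 >= Wed 03:00? ✓; start Fri 03:00 >= Mon 17:00? ✓ → yes.
load_test: end Tue 16:00 >= Thu 07:00? ✗; end Tue 16:00 >= Wed 03:00? ✗; start Tue 11:00 >= Mon 17:00? ✓ → no.
lunch: end Tue 14:00 >= Thu 07:00? ✗; end Tue 14:00 >= Wed 03:00? ✗; start Mon 10:00 >= Mon 17:00? ✗ → no.
onboarding: end Fri 06:00 >= Thu 07:00? ✓; end Fri 06:00 >= Wed 03:00? ✓; start Mon 22:00 >= Mon 17:00? ✓ → yes.
snapshot: end Tue 11:00 >= Thu 07:00? ✗; end Tue 11:00 >= Wed 03:00? ✗; start Mon 22:00 >= Mon 17:00? ✓ → no.
sync_call: end Sat 02:00 >= Thu 07:00? ✓; end Sat 02:00 >= Wed 03:00? ✓; start Fri 16:00 >= Mon 17:00? ✓ → yes.
triage: end Sat 14:00 >= Thu 07:00? ✓; end Sat 14:00 >= Wed 03:00? ✓; start Sat 05:00 >= Mon 17:00? ✓ → yes.
Result: handoff, interview, onboarding, sync_call, triage.

handoff, interview, onboarding, sync_call, triage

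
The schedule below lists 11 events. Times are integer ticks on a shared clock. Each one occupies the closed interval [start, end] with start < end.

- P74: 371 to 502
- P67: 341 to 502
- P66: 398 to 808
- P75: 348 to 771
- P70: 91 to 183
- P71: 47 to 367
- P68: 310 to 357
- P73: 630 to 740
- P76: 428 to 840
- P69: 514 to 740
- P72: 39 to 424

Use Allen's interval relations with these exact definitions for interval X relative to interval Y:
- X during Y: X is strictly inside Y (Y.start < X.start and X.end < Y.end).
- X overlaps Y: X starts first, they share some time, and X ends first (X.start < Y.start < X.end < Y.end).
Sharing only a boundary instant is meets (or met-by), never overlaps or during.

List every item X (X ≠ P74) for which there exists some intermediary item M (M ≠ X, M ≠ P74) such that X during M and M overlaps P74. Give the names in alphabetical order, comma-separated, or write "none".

P68, P70, P71

Target P74 = [371, 502].
Intermediaries M with M overlaps P74: P72.
Via P72 — items with X during P72: P68, P70, P71.
Union: P68, P70, P71.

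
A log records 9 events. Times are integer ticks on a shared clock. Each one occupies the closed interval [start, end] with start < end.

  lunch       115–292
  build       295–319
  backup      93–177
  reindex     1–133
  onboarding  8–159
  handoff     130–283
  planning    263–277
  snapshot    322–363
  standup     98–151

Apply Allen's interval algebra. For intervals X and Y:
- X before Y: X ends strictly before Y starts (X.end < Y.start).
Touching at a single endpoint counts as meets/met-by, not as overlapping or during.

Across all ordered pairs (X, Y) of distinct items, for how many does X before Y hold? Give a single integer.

19

Checking all 72 ordered pairs for relation 'before'; matching pairs in alphabetical order:
(backup, build): backup before build ✓
(backup, planning): backup before planning ✓
(backup, snapshot): backup before snapshot ✓
(build, snapshot): build before snapshot ✓
(handoff, build): handoff before build ✓
(handoff, snapshot): handoff before snapshot ✓
(lunch, build): lunch before build ✓
(lunch, snapshot): lunch before snapshot ✓
(onboarding, build): onboarding before build ✓
(onboarding, planning): onboarding before planning ✓
(onboarding, snapshot): onboarding before snapshot ✓
(planning, build): planning before build ✓
(planning, snapshot): planning before snapshot ✓
(reindex, build): reindex before build ✓
(reindex, planning): reindex before planning ✓
(reindex, snapshot): reindex before snapshot ✓
(standup, build): standup before build ✓
(standup, planning): standup before planning ✓
(standup, snapshot): standup before snapshot ✓
Count: 19.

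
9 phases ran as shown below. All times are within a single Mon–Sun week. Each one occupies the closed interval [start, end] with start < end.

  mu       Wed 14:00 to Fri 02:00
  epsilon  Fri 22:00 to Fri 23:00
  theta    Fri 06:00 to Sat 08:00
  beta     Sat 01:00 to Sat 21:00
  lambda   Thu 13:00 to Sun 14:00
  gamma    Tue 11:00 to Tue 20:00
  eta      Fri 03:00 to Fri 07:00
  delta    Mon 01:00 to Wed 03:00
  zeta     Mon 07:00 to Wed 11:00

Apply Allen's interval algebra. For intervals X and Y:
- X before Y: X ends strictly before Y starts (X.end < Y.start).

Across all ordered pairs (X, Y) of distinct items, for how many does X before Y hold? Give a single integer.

25

Checking all 72 ordered pairs for relation 'before'; matching pairs in alphabetical order:
(delta, beta): delta before beta ✓
(delta, epsilon): delta before epsilon ✓
(delta, eta): delta before eta ✓
(delta, lambda): delta before lambda ✓
(delta, mu): delta before mu ✓
(delta, theta): delta before theta ✓
(epsilon, beta): epsilon before beta ✓
(eta, beta): eta before beta ✓
(eta, epsilon): eta before epsilon ✓
(gamma, beta): gamma before beta ✓
(gamma, epsilon): gamma before epsilon ✓
(gamma, eta): gamma before eta ✓
(gamma, lambda): gamma before lambda ✓
(gamma, mu): gamma before mu ✓
(gamma, theta): gamma before theta ✓
(mu, beta): mu before beta ✓
(mu, epsilon): mu before epsilon ✓
(mu, eta): mu before eta ✓
(mu, theta): mu before theta ✓
(zeta, beta): zeta before beta ✓
(zeta, epsilon): zeta before epsilon ✓
(zeta, eta): zeta before eta ✓
(zeta, lambda): zeta before lambda ✓
(zeta, mu): zeta before mu ✓
... plus 1 further pairs not listed.
Count: 25.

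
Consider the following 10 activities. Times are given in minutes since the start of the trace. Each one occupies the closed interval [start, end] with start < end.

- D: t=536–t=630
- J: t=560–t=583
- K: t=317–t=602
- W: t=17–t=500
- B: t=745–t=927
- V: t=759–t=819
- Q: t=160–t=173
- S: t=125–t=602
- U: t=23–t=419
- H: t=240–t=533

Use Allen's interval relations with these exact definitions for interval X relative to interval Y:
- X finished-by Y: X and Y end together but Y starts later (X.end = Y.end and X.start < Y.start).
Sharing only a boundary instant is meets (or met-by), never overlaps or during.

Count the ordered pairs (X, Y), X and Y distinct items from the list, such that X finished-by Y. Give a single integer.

1

Checking all 90 ordered pairs for relation 'finished-by'; matching pairs in alphabetical order:
(S, K): S finished-by K ✓
Count: 1.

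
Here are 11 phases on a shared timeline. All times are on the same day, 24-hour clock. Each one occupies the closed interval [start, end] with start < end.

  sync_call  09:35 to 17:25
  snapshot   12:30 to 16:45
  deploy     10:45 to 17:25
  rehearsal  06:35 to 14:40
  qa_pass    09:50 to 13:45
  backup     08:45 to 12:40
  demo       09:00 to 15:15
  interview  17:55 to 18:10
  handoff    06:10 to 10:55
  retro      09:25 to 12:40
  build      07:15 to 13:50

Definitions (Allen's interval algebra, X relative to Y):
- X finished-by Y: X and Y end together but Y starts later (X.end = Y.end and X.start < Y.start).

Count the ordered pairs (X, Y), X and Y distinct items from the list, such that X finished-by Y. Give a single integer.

Checking all 110 ordered pairs for relation 'finished-by'; matching pairs in alphabetical order:
(backup, retro): backup finished-by retro ✓
(sync_call, deploy): sync_call finished-by deploy ✓
Count: 2.

2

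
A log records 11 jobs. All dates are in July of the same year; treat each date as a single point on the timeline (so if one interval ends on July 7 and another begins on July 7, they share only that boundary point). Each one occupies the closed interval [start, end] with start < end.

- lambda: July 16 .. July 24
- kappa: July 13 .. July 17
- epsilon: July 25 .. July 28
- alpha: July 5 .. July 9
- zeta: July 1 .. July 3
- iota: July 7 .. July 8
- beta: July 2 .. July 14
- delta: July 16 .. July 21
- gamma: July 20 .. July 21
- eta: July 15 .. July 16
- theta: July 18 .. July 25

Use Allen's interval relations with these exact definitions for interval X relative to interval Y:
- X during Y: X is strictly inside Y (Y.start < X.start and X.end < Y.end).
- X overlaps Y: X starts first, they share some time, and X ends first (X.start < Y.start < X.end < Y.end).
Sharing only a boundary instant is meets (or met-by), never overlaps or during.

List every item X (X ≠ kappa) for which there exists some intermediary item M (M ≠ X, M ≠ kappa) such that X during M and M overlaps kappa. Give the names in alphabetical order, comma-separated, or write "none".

Target kappa = [July 13, July 17].
Intermediaries M with M overlaps kappa: beta.
Via beta — items with X during beta: alpha, iota.
Union: alpha, iota.

alpha, iota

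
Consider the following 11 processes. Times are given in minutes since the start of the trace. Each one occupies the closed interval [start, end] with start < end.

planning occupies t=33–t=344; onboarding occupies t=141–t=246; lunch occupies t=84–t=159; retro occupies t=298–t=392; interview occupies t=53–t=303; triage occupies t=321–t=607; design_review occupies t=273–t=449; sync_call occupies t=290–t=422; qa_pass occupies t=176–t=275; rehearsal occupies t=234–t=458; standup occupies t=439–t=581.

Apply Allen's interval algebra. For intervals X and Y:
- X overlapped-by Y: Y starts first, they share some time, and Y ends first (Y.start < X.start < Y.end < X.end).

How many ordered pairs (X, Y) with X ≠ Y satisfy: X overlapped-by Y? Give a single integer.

20

Checking all 110 ordered pairs for relation 'overlapped-by'; matching pairs in alphabetical order:
(design_review, interview): design_review overlapped-by interview ✓
(design_review, planning): design_review overlapped-by planning ✓
(design_review, qa_pass): design_review overlapped-by qa_pass ✓
(onboarding, lunch): onboarding overlapped-by lunch ✓
(qa_pass, onboarding): qa_pass overlapped-by onboarding ✓
(rehearsal, interview): rehearsal overlapped-by interview ✓
(rehearsal, onboarding): rehearsal overlapped-by onboarding ✓
(rehearsal, planning): rehearsal overlapped-by planning ✓
(rehearsal, qa_pass): rehearsal overlapped-by qa_pass ✓
(retro, interview): retro overlapped-by interview ✓
(retro, planning): retro overlapped-by planning ✓
(standup, design_review): standup overlapped-by design_review ✓
(standup, rehearsal): standup overlapped-by rehearsal ✓
(sync_call, interview): sync_call overlapped-by interview ✓
(sync_call, planning): sync_call overlapped-by planning ✓
(triage, design_review): triage overlapped-by design_review ✓
(triage, planning): triage overlapped-by planning ✓
(triage, rehearsal): triage overlapped-by rehearsal ✓
(triage, retro): triage overlapped-by retro ✓
(triage, sync_call): triage overlapped-by sync_call ✓
Count: 20.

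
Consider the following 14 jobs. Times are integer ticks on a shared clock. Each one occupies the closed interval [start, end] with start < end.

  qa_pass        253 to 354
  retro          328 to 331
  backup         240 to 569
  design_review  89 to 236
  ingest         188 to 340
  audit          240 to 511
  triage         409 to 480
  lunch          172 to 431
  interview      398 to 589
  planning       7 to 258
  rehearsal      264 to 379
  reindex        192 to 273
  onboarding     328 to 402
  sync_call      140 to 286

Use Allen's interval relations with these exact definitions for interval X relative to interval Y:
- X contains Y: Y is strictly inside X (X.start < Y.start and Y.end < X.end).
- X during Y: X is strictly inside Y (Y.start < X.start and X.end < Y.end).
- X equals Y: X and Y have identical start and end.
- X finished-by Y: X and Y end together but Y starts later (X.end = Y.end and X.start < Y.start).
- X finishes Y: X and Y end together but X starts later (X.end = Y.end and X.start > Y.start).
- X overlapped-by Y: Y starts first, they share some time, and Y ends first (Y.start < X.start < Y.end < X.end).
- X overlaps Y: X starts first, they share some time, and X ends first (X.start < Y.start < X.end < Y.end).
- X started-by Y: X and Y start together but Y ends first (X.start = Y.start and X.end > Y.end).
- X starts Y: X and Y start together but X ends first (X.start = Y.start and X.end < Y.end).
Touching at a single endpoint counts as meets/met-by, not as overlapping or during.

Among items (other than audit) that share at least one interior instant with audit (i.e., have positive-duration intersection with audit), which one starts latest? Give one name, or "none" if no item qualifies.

Target audit = [240, 511].
backup [240, 569] → started-by → candidate.
design_review [89, 236] → before → excluded.
ingest [188, 340] → overlaps → candidate.
interview [398, 589] → overlapped-by → candidate.
lunch [172, 431] → overlaps → candidate.
onboarding [328, 402] → during → candidate.
planning [7, 258] → overlaps → candidate.
qa_pass [253, 354] → during → candidate.
rehearsal [264, 379] → during → candidate.
reindex [192, 273] → overlaps → candidate.
retro [328, 331] → during → candidate.
sync_call [140, 286] → overlaps → candidate.
triage [409, 480] → during → candidate.
Among candidates, latest start is 409 → triage.

triage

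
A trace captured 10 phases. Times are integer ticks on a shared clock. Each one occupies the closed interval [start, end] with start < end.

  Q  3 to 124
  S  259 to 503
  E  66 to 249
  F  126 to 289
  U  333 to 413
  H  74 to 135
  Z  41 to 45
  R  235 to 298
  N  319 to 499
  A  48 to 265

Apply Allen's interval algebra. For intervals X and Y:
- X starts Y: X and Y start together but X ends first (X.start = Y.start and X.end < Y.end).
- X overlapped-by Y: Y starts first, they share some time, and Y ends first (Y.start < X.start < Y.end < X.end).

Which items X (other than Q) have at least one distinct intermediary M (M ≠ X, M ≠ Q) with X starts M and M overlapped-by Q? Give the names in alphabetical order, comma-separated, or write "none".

none

Target Q = [3, 124].
Intermediaries M with M overlapped-by Q: A, E, H.
Via A — items with X starts A: none.
Via E — items with X starts E: none.
Via H — items with X starts H: none.
Union: none.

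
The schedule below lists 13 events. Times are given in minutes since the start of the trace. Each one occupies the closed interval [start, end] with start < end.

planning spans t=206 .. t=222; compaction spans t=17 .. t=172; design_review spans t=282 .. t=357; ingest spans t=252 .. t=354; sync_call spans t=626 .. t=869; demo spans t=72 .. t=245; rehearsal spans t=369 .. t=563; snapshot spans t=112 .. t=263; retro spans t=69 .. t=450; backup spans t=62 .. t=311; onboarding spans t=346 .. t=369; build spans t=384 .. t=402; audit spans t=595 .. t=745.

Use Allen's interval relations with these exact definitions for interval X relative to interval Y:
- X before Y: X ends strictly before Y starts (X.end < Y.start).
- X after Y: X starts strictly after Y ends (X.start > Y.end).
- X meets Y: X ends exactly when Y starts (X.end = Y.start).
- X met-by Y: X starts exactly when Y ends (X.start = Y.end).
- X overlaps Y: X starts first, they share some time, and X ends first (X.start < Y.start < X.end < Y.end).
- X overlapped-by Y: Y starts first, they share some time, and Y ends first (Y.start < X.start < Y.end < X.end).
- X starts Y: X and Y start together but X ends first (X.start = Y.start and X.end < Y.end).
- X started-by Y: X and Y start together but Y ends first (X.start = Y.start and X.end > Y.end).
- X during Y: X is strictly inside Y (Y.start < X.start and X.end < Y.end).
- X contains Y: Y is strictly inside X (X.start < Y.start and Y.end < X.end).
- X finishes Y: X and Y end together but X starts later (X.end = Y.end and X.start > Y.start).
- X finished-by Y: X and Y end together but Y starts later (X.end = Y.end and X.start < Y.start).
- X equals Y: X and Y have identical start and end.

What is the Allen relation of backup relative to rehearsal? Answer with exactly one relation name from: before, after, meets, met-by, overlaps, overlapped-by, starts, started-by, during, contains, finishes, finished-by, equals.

backup = [t=62, t=311]; rehearsal = [t=369, t=563].
Compare endpoints: backup.start < rehearsal.start, backup.start < rehearsal.end, backup.end < rehearsal.start, backup.end < rehearsal.end.
That pattern is 'before'.

before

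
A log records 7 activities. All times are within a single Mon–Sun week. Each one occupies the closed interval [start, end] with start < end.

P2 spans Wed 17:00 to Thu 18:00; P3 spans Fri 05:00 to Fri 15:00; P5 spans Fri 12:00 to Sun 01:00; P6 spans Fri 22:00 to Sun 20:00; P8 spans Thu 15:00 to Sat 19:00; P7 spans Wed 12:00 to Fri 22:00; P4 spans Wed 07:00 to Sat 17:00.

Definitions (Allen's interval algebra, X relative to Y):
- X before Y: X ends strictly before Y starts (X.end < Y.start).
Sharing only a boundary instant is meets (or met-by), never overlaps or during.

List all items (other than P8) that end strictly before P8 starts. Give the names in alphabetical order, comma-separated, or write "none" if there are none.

none

Target P8 = [Thu 15:00, Sat 19:00].
P2 [Wed 17:00, Thu 18:00] → overlaps → no.
P3 [Fri 05:00, Fri 15:00] → during → no.
P4 [Wed 07:00, Sat 17:00] → overlaps → no.
P5 [Fri 12:00, Sun 01:00] → overlapped-by → no.
P6 [Fri 22:00, Sun 20:00] → overlapped-by → no.
P7 [Wed 12:00, Fri 22:00] → overlaps → no.
Result: none.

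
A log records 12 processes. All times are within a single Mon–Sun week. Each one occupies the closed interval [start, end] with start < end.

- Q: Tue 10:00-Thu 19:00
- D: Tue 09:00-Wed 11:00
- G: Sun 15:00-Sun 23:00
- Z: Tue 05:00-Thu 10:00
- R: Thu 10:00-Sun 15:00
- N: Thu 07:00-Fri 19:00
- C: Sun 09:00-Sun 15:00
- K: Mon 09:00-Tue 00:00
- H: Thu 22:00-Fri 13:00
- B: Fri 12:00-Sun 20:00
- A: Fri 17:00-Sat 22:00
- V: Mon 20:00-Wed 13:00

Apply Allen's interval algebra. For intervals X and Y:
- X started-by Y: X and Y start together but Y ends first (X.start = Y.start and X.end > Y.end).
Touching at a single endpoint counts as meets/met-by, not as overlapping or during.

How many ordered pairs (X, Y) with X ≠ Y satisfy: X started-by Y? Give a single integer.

0

Checking all 132 ordered pairs for relation 'started-by'; matching pairs in alphabetical order:
No pair satisfies it.
Count: 0.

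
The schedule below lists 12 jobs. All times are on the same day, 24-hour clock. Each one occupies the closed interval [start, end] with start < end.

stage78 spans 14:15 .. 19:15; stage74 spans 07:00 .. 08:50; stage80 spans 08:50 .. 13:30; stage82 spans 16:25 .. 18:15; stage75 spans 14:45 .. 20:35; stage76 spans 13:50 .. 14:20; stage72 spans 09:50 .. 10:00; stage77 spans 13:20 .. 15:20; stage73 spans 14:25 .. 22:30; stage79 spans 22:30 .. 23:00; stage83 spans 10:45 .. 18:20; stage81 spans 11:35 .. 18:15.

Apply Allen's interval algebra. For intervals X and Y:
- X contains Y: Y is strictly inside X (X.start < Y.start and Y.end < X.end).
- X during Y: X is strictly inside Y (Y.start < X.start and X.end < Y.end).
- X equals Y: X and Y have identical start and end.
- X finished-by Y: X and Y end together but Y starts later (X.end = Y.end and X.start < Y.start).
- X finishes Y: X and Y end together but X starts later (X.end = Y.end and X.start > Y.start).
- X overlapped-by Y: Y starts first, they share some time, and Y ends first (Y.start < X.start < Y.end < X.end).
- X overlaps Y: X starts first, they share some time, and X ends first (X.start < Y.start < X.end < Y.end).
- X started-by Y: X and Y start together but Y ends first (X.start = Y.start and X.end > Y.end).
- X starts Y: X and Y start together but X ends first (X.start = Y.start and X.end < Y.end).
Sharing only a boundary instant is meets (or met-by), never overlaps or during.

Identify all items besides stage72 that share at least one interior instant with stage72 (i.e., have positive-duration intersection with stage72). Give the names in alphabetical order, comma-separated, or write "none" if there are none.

Target stage72 = [09:50, 10:00].
stage73 [14:25, 22:30] → after → no.
stage74 [07:00, 08:50] → before → no.
stage75 [14:45, 20:35] → after → no.
stage76 [13:50, 14:20] → after → no.
stage77 [13:20, 15:20] → after → no.
stage78 [14:15, 19:15] → after → no.
stage79 [22:30, 23:00] → after → no.
stage80 [08:50, 13:30] → contains → yes.
stage81 [11:35, 18:15] → after → no.
stage82 [16:25, 18:15] → after → no.
stage83 [10:45, 18:20] → after → no.
Result: stage80.

stage80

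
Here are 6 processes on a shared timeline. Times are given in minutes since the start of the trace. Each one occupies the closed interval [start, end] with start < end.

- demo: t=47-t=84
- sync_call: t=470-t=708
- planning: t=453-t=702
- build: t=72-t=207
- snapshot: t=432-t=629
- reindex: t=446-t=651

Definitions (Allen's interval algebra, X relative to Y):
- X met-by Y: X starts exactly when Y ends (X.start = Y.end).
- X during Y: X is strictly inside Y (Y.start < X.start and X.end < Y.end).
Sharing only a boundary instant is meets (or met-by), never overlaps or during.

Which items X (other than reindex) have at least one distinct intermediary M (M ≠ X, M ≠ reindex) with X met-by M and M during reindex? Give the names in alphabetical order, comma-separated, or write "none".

none

Target reindex = [t=446, t=651].
Intermediaries M with M during reindex: none.
Union: none.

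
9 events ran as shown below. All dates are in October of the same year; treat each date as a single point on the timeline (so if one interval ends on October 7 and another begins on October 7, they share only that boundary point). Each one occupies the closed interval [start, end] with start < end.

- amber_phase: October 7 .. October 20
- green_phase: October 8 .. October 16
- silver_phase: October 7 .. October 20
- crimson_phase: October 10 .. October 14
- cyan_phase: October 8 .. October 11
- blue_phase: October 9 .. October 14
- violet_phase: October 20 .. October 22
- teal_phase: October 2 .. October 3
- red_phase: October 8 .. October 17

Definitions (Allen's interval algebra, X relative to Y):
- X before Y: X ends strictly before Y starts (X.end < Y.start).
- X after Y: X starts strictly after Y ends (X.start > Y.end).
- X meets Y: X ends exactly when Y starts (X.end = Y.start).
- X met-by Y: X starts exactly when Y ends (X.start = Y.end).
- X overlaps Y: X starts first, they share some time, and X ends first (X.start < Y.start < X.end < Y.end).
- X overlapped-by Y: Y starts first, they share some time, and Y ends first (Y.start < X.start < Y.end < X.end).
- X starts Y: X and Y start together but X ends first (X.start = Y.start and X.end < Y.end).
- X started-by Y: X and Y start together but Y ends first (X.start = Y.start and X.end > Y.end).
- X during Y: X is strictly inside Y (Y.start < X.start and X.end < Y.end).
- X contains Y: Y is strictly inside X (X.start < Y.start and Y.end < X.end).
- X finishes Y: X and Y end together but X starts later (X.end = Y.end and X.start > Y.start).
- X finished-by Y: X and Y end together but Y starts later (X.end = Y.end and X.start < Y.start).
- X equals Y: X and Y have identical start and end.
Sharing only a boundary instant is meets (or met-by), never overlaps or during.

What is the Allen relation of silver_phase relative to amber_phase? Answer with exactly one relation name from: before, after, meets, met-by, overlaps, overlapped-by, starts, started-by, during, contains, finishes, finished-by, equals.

equals

silver_phase = [October 7, October 20]; amber_phase = [October 7, October 20].
Compare endpoints: silver_phase.start = amber_phase.start, silver_phase.start < amber_phase.end, silver_phase.end > amber_phase.start, silver_phase.end = amber_phase.end.
That pattern is 'equals'.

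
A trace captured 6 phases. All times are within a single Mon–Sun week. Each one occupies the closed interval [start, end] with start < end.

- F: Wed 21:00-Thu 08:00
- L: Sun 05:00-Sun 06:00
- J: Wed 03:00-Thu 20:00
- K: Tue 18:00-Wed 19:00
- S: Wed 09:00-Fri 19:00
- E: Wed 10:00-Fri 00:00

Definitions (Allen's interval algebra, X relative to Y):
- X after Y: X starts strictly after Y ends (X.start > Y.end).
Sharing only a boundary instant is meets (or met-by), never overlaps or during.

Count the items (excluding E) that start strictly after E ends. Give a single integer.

Target E = [Wed 10:00, Fri 00:00].
F [Wed 21:00, Thu 08:00] → during → no.
J [Wed 03:00, Thu 20:00] → overlaps → no.
K [Tue 18:00, Wed 19:00] → overlaps → no.
L [Sun 05:00, Sun 06:00] → after → counts.
S [Wed 09:00, Fri 19:00] → contains → no.
Total: 1.

1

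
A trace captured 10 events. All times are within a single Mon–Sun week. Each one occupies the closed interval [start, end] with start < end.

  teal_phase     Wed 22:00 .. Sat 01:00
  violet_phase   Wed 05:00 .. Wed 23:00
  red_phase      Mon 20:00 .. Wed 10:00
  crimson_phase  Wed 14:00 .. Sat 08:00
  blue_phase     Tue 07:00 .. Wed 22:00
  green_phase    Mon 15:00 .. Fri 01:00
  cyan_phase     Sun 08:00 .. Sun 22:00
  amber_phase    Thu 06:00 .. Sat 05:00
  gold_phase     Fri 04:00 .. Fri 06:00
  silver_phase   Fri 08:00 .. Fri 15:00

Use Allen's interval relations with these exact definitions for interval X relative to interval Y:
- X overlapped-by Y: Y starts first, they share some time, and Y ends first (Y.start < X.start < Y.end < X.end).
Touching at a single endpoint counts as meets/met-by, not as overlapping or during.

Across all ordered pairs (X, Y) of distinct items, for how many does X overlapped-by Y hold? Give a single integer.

Checking all 90 ordered pairs for relation 'overlapped-by'; matching pairs in alphabetical order:
(amber_phase, green_phase): amber_phase overlapped-by green_phase ✓
(amber_phase, teal_phase): amber_phase overlapped-by teal_phase ✓
(blue_phase, red_phase): blue_phase overlapped-by red_phase ✓
(crimson_phase, blue_phase): crimson_phase overlapped-by blue_phase ✓
(crimson_phase, green_phase): crimson_phase overlapped-by green_phase ✓
(crimson_phase, violet_phase): crimson_phase overlapped-by violet_phase ✓
(teal_phase, green_phase): teal_phase overlapped-by green_phase ✓
(teal_phase, violet_phase): teal_phase overlapped-by violet_phase ✓
(violet_phase, blue_phase): violet_phase overlapped-by blue_phase ✓
(violet_phase, red_phase): violet_phase overlapped-by red_phase ✓
Count: 10.

10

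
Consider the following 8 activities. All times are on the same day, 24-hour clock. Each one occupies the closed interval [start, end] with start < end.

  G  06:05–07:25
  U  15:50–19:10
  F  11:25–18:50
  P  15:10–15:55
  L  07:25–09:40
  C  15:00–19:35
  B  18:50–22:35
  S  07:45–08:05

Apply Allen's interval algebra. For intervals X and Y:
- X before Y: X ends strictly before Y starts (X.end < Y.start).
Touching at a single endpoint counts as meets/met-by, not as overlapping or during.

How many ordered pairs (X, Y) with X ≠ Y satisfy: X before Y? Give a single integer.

Checking all 56 ordered pairs for relation 'before'; matching pairs in alphabetical order:
(G, B): G before B ✓
(G, C): G before C ✓
(G, F): G before F ✓
(G, P): G before P ✓
(G, S): G before S ✓
(G, U): G before U ✓
(L, B): L before B ✓
(L, C): L before C ✓
(L, F): L before F ✓
(L, P): L before P ✓
(L, U): L before U ✓
(P, B): P before B ✓
(S, B): S before B ✓
(S, C): S before C ✓
(S, F): S before F ✓
(S, P): S before P ✓
(S, U): S before U ✓
Count: 17.

17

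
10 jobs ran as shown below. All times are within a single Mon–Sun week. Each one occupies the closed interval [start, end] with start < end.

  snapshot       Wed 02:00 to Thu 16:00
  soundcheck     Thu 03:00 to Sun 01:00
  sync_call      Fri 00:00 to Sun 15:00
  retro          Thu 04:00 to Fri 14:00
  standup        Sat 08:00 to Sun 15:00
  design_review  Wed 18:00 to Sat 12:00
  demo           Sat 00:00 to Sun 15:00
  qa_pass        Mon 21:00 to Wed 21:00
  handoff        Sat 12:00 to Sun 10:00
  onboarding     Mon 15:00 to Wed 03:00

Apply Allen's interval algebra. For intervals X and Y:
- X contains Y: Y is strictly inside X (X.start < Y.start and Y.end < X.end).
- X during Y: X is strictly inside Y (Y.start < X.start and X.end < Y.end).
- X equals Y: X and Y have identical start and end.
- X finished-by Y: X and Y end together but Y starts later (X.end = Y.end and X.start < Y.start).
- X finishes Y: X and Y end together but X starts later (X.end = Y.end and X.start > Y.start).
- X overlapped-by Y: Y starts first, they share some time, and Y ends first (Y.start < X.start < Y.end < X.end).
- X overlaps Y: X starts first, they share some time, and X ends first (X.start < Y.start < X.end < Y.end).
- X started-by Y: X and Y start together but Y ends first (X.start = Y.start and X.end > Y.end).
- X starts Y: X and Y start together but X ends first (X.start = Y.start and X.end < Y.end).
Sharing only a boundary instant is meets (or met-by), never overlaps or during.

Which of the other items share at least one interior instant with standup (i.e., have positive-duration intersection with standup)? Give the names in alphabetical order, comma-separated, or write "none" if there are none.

Target standup = [Sat 08:00, Sun 15:00].
demo [Sat 00:00, Sun 15:00] → finished-by → yes.
design_review [Wed 18:00, Sat 12:00] → overlaps → yes.
handoff [Sat 12:00, Sun 10:00] → during → yes.
onboarding [Mon 15:00, Wed 03:00] → before → no.
qa_pass [Mon 21:00, Wed 21:00] → before → no.
retro [Thu 04:00, Fri 14:00] → before → no.
snapshot [Wed 02:00, Thu 16:00] → before → no.
soundcheck [Thu 03:00, Sun 01:00] → overlaps → yes.
sync_call [Fri 00:00, Sun 15:00] → finished-by → yes.
Result: demo, design_review, handoff, soundcheck, sync_call.

demo, design_review, handoff, soundcheck, sync_call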